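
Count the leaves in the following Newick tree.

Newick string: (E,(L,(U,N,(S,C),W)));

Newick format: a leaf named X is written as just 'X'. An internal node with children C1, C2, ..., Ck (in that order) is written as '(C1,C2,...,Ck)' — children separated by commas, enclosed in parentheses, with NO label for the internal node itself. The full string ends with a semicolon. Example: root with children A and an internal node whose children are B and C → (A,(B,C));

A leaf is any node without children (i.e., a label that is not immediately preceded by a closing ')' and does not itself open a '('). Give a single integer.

Answer: 7

Derivation:
Newick: (E,(L,(U,N,(S,C),W)));
Scan left-to-right; a leaf is any maximal label run not followed by '(':
  pos 1: leaf 'E' → count = 1
  pos 4: leaf 'L' → count = 2
  pos 7: leaf 'U' → count = 3
  pos 9: leaf 'N' → count = 4
  pos 12: leaf 'S' → count = 5
  pos 14: leaf 'C' → count = 6
  pos 17: leaf 'W' → count = 7
Total leaves: 7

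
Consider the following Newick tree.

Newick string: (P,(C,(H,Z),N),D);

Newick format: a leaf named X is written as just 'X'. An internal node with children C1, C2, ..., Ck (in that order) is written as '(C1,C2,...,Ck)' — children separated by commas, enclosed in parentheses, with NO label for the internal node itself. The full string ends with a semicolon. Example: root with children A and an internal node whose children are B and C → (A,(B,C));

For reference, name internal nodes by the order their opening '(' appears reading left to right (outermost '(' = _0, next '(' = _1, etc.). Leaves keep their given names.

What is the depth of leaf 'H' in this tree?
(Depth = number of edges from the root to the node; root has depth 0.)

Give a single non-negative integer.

Answer: 3

Derivation:
Newick: (P,(C,(H,Z),N),D);
Naming internals by '(' encounter order: outermost '(' = _0, next = _1, ...
Query node: H
Path from root: _0 -> _1 -> _2 -> H
Depth of H: 3 (number of edges from root)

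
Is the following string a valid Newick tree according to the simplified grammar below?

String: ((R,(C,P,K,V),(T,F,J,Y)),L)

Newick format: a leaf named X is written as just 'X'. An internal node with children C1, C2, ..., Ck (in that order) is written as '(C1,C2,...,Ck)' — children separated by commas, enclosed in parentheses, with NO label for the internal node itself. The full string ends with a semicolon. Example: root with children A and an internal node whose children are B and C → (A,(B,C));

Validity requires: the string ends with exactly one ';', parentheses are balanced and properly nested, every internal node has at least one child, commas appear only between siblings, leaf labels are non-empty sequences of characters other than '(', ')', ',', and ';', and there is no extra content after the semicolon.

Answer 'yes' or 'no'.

Answer: no

Derivation:
Input: ((R,(C,P,K,V),(T,F,J,Y)),L)
Paren balance: 4 '(' vs 4 ')' OK
Ends with single ';': False
Full parse: FAILS (must end with ;)
Valid: False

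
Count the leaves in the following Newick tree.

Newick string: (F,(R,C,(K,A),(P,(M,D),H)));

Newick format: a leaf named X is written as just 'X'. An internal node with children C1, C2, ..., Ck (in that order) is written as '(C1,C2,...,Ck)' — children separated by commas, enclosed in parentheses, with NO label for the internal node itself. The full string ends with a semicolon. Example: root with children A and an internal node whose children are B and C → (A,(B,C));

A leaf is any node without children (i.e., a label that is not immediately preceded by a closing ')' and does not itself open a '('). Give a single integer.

Newick: (F,(R,C,(K,A),(P,(M,D),H)));
Scan left-to-right; a leaf is any maximal label run not followed by '(':
  pos 1: leaf 'F' → count = 1
  pos 4: leaf 'R' → count = 2
  pos 6: leaf 'C' → count = 3
  pos 9: leaf 'K' → count = 4
  pos 11: leaf 'A' → count = 5
  pos 15: leaf 'P' → count = 6
  pos 18: leaf 'M' → count = 7
  pos 20: leaf 'D' → count = 8
  pos 23: leaf 'H' → count = 9
Total leaves: 9

Answer: 9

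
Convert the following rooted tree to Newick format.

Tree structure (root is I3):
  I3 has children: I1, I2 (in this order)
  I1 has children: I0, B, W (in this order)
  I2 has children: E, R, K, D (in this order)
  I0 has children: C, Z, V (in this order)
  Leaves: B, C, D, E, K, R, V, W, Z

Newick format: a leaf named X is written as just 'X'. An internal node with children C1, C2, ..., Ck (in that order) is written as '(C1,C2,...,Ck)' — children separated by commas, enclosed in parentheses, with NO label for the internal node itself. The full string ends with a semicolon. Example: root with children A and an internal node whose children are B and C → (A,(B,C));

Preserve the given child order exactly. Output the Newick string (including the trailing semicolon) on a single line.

Answer: (((C,Z,V),B,W),(E,R,K,D));

Derivation:
internal I3 with children ['I1', 'I2']
  internal I1 with children ['I0', 'B', 'W']
    internal I0 with children ['C', 'Z', 'V']
      leaf 'C' → 'C'
      leaf 'Z' → 'Z'
      leaf 'V' → 'V'
    → '(C,Z,V)'
    leaf 'B' → 'B'
    leaf 'W' → 'W'
  → '((C,Z,V),B,W)'
  internal I2 with children ['E', 'R', 'K', 'D']
    leaf 'E' → 'E'
    leaf 'R' → 'R'
    leaf 'K' → 'K'
    leaf 'D' → 'D'
  → '(E,R,K,D)'
→ '(((C,Z,V),B,W),(E,R,K,D))'
Final: (((C,Z,V),B,W),(E,R,K,D));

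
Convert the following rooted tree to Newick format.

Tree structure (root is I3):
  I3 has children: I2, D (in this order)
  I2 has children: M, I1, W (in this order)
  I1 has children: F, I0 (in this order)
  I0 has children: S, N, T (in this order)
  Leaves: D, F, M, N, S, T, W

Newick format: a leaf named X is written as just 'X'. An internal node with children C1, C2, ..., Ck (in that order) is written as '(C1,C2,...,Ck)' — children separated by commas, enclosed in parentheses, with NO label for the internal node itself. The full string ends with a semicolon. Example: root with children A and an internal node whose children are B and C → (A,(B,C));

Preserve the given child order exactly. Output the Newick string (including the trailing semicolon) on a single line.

Answer: ((M,(F,(S,N,T)),W),D);

Derivation:
internal I3 with children ['I2', 'D']
  internal I2 with children ['M', 'I1', 'W']
    leaf 'M' → 'M'
    internal I1 with children ['F', 'I0']
      leaf 'F' → 'F'
      internal I0 with children ['S', 'N', 'T']
        leaf 'S' → 'S'
        leaf 'N' → 'N'
        leaf 'T' → 'T'
      → '(S,N,T)'
    → '(F,(S,N,T))'
    leaf 'W' → 'W'
  → '(M,(F,(S,N,T)),W)'
  leaf 'D' → 'D'
→ '((M,(F,(S,N,T)),W),D)'
Final: ((M,(F,(S,N,T)),W),D);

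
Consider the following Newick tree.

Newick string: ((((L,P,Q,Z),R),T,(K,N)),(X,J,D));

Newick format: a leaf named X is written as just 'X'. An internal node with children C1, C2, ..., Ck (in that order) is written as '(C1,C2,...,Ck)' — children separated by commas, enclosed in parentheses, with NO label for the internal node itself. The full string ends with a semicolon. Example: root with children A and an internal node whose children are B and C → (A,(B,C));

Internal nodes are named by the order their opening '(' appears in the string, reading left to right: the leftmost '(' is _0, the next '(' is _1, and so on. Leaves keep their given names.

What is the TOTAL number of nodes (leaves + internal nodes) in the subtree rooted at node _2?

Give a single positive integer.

Newick: ((((L,P,Q,Z),R),T,(K,N)),(X,J,D));
Locate _2: it is the '(' at position 2 (the 3rd '(' reading left to right).
Query: subtree rooted at _2
_2: subtree_size = 1 + 6
  _3: subtree_size = 1 + 4
    L: subtree_size = 1 + 0
    P: subtree_size = 1 + 0
    Q: subtree_size = 1 + 0
    Z: subtree_size = 1 + 0
  R: subtree_size = 1 + 0
Total subtree size of _2: 7

Answer: 7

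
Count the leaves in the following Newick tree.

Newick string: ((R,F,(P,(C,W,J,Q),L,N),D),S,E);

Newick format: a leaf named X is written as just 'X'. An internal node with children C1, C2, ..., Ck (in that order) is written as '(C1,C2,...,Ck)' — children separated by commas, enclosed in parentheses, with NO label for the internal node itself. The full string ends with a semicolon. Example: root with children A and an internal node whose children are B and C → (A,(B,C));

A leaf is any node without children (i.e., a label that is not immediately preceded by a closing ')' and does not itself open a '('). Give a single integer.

Answer: 12

Derivation:
Newick: ((R,F,(P,(C,W,J,Q),L,N),D),S,E);
Scan left-to-right; a leaf is any maximal label run not followed by '(':
  pos 2: leaf 'R' → count = 1
  pos 4: leaf 'F' → count = 2
  pos 7: leaf 'P' → count = 3
  pos 10: leaf 'C' → count = 4
  pos 12: leaf 'W' → count = 5
  pos 14: leaf 'J' → count = 6
  pos 16: leaf 'Q' → count = 7
  pos 19: leaf 'L' → count = 8
  pos 21: leaf 'N' → count = 9
  pos 24: leaf 'D' → count = 10
  pos 27: leaf 'S' → count = 11
  pos 29: leaf 'E' → count = 12
Total leaves: 12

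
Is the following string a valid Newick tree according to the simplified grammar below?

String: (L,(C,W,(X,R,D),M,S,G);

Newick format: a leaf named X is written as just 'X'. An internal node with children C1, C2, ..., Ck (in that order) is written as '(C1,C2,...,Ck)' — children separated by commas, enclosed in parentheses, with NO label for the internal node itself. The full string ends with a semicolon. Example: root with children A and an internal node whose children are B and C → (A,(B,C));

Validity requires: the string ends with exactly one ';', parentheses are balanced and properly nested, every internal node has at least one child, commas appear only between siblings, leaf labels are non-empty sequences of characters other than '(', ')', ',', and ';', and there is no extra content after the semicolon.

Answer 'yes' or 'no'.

Answer: no

Derivation:
Input: (L,(C,W,(X,R,D),M,S,G);
Paren balance: 3 '(' vs 2 ')' MISMATCH
Ends with single ';': True
Full parse: FAILS (expected , or ) at pos 22)
Valid: False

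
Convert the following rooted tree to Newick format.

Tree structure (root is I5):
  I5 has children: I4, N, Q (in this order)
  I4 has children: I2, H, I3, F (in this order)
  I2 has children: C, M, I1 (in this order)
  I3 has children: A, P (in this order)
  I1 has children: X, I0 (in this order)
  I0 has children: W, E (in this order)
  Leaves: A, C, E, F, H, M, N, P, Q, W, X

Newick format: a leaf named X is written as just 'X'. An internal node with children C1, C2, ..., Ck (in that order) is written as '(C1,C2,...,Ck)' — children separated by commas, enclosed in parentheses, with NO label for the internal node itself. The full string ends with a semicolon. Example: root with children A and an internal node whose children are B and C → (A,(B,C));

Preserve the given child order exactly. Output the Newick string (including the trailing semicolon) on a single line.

internal I5 with children ['I4', 'N', 'Q']
  internal I4 with children ['I2', 'H', 'I3', 'F']
    internal I2 with children ['C', 'M', 'I1']
      leaf 'C' → 'C'
      leaf 'M' → 'M'
      internal I1 with children ['X', 'I0']
        leaf 'X' → 'X'
        internal I0 with children ['W', 'E']
          leaf 'W' → 'W'
          leaf 'E' → 'E'
        → '(W,E)'
      → '(X,(W,E))'
    → '(C,M,(X,(W,E)))'
    leaf 'H' → 'H'
    internal I3 with children ['A', 'P']
      leaf 'A' → 'A'
      leaf 'P' → 'P'
    → '(A,P)'
    leaf 'F' → 'F'
  → '((C,M,(X,(W,E))),H,(A,P),F)'
  leaf 'N' → 'N'
  leaf 'Q' → 'Q'
→ '(((C,M,(X,(W,E))),H,(A,P),F),N,Q)'
Final: (((C,M,(X,(W,E))),H,(A,P),F),N,Q);

Answer: (((C,M,(X,(W,E))),H,(A,P),F),N,Q);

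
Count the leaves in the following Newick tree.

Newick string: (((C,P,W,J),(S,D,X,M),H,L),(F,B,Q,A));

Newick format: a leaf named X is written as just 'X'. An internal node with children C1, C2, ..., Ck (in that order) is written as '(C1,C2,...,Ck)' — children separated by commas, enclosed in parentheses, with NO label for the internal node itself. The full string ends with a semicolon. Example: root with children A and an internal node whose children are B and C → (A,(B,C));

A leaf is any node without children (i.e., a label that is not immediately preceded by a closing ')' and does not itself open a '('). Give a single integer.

Newick: (((C,P,W,J),(S,D,X,M),H,L),(F,B,Q,A));
Scan left-to-right; a leaf is any maximal label run not followed by '(':
  pos 3: leaf 'C' → count = 1
  pos 5: leaf 'P' → count = 2
  pos 7: leaf 'W' → count = 3
  pos 9: leaf 'J' → count = 4
  pos 13: leaf 'S' → count = 5
  pos 15: leaf 'D' → count = 6
  pos 17: leaf 'X' → count = 7
  pos 19: leaf 'M' → count = 8
  pos 22: leaf 'H' → count = 9
  pos 24: leaf 'L' → count = 10
  pos 28: leaf 'F' → count = 11
  pos 30: leaf 'B' → count = 12
  pos 32: leaf 'Q' → count = 13
  pos 34: leaf 'A' → count = 14
Total leaves: 14

Answer: 14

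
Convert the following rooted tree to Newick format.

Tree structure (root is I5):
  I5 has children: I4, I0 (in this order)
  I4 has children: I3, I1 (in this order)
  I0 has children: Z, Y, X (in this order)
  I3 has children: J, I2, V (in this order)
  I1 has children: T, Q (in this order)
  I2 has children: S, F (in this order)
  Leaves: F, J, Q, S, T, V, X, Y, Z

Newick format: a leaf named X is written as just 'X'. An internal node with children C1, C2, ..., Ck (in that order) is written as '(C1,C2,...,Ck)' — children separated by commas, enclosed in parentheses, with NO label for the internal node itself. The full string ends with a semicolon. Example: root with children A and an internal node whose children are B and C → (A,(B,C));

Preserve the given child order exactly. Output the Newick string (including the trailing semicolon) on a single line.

internal I5 with children ['I4', 'I0']
  internal I4 with children ['I3', 'I1']
    internal I3 with children ['J', 'I2', 'V']
      leaf 'J' → 'J'
      internal I2 with children ['S', 'F']
        leaf 'S' → 'S'
        leaf 'F' → 'F'
      → '(S,F)'
      leaf 'V' → 'V'
    → '(J,(S,F),V)'
    internal I1 with children ['T', 'Q']
      leaf 'T' → 'T'
      leaf 'Q' → 'Q'
    → '(T,Q)'
  → '((J,(S,F),V),(T,Q))'
  internal I0 with children ['Z', 'Y', 'X']
    leaf 'Z' → 'Z'
    leaf 'Y' → 'Y'
    leaf 'X' → 'X'
  → '(Z,Y,X)'
→ '(((J,(S,F),V),(T,Q)),(Z,Y,X))'
Final: (((J,(S,F),V),(T,Q)),(Z,Y,X));

Answer: (((J,(S,F),V),(T,Q)),(Z,Y,X));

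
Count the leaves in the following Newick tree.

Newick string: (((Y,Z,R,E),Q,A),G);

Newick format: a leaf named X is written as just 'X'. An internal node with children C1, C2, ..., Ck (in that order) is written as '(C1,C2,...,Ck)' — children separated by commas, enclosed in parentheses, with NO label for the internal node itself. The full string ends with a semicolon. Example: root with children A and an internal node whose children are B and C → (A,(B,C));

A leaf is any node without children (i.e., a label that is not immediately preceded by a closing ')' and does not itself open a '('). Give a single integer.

Newick: (((Y,Z,R,E),Q,A),G);
Scan left-to-right; a leaf is any maximal label run not followed by '(':
  pos 3: leaf 'Y' → count = 1
  pos 5: leaf 'Z' → count = 2
  pos 7: leaf 'R' → count = 3
  pos 9: leaf 'E' → count = 4
  pos 12: leaf 'Q' → count = 5
  pos 14: leaf 'A' → count = 6
  pos 17: leaf 'G' → count = 7
Total leaves: 7

Answer: 7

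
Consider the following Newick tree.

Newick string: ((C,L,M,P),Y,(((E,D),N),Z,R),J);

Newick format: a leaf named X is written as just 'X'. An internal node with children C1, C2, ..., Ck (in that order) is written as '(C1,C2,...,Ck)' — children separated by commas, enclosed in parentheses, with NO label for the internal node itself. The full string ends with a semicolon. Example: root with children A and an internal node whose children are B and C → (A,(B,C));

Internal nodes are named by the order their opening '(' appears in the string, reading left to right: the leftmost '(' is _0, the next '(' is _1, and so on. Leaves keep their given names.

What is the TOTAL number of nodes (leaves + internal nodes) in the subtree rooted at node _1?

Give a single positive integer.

Answer: 5

Derivation:
Newick: ((C,L,M,P),Y,(((E,D),N),Z,R),J);
Locate _1: it is the '(' at position 1 (the 2nd '(' reading left to right).
Query: subtree rooted at _1
_1: subtree_size = 1 + 4
  C: subtree_size = 1 + 0
  L: subtree_size = 1 + 0
  M: subtree_size = 1 + 0
  P: subtree_size = 1 + 0
Total subtree size of _1: 5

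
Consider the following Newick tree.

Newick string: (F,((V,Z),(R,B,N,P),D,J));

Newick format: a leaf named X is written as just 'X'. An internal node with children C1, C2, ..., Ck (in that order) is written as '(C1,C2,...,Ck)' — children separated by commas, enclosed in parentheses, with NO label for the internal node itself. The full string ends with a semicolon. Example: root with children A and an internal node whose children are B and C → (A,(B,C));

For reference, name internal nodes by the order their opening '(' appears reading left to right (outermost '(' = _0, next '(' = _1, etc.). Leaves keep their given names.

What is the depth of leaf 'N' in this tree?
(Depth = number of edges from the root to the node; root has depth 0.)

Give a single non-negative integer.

Answer: 3

Derivation:
Newick: (F,((V,Z),(R,B,N,P),D,J));
Naming internals by '(' encounter order: outermost '(' = _0, next = _1, ...
Query node: N
Path from root: _0 -> _1 -> _3 -> N
Depth of N: 3 (number of edges from root)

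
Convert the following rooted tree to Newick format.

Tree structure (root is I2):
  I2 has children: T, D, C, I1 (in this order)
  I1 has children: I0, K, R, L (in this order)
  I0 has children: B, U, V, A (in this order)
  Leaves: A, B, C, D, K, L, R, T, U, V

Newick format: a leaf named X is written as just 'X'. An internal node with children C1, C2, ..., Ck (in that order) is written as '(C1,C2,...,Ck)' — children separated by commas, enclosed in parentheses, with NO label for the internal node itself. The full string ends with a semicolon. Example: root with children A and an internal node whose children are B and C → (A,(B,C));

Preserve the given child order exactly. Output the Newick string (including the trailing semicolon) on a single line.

internal I2 with children ['T', 'D', 'C', 'I1']
  leaf 'T' → 'T'
  leaf 'D' → 'D'
  leaf 'C' → 'C'
  internal I1 with children ['I0', 'K', 'R', 'L']
    internal I0 with children ['B', 'U', 'V', 'A']
      leaf 'B' → 'B'
      leaf 'U' → 'U'
      leaf 'V' → 'V'
      leaf 'A' → 'A'
    → '(B,U,V,A)'
    leaf 'K' → 'K'
    leaf 'R' → 'R'
    leaf 'L' → 'L'
  → '((B,U,V,A),K,R,L)'
→ '(T,D,C,((B,U,V,A),K,R,L))'
Final: (T,D,C,((B,U,V,A),K,R,L));

Answer: (T,D,C,((B,U,V,A),K,R,L));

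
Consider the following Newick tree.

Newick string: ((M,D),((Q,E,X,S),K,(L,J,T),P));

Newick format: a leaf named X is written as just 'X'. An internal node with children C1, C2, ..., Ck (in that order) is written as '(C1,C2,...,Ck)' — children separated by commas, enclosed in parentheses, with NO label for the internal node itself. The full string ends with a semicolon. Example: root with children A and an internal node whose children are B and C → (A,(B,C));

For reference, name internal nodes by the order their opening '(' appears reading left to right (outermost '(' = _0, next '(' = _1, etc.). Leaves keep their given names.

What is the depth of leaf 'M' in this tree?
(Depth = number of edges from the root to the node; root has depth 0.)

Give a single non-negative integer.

Newick: ((M,D),((Q,E,X,S),K,(L,J,T),P));
Naming internals by '(' encounter order: outermost '(' = _0, next = _1, ...
Query node: M
Path from root: _0 -> _1 -> M
Depth of M: 2 (number of edges from root)

Answer: 2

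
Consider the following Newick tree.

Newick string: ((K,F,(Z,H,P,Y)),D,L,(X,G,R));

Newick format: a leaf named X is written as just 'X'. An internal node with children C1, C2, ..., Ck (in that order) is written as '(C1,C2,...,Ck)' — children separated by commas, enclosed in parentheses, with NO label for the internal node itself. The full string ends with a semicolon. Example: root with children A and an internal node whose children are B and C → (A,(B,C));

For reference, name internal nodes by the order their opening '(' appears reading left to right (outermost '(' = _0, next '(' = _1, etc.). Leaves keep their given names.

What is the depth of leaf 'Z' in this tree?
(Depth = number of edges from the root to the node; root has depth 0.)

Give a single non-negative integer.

Newick: ((K,F,(Z,H,P,Y)),D,L,(X,G,R));
Naming internals by '(' encounter order: outermost '(' = _0, next = _1, ...
Query node: Z
Path from root: _0 -> _1 -> _2 -> Z
Depth of Z: 3 (number of edges from root)

Answer: 3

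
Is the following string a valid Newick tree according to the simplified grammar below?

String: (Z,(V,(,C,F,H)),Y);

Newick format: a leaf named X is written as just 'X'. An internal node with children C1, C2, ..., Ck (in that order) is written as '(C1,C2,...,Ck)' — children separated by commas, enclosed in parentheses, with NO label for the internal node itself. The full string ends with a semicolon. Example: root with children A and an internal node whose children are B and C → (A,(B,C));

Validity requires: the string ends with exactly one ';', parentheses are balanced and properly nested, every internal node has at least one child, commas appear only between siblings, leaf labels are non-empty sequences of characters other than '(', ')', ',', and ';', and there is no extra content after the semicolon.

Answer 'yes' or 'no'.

Input: (Z,(V,(,C,F,H)),Y);
Paren balance: 3 '(' vs 3 ')' OK
Ends with single ';': True
Full parse: FAILS (empty leaf label at pos 7)
Valid: False

Answer: no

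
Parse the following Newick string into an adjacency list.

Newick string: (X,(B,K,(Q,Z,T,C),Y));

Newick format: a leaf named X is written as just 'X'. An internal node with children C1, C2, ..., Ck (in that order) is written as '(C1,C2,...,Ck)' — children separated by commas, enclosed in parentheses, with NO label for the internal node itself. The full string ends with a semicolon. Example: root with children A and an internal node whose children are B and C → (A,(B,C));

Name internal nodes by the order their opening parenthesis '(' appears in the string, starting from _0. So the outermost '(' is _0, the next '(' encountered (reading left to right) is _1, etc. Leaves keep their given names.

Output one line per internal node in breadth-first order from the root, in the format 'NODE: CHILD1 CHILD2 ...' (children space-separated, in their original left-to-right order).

Answer: _0: X _1
_1: B K _2 Y
_2: Q Z T C

Derivation:
Input: (X,(B,K,(Q,Z,T,C),Y));
Scanning left-to-right, naming '(' by encounter order:
  pos 0: '(' -> open internal node _0 (depth 1)
  pos 3: '(' -> open internal node _1 (depth 2)
  pos 8: '(' -> open internal node _2 (depth 3)
  pos 16: ')' -> close internal node _2 (now at depth 2)
  pos 19: ')' -> close internal node _1 (now at depth 1)
  pos 20: ')' -> close internal node _0 (now at depth 0)
Total internal nodes: 3
BFS adjacency from root:
  _0: X _1
  _1: B K _2 Y
  _2: Q Z T C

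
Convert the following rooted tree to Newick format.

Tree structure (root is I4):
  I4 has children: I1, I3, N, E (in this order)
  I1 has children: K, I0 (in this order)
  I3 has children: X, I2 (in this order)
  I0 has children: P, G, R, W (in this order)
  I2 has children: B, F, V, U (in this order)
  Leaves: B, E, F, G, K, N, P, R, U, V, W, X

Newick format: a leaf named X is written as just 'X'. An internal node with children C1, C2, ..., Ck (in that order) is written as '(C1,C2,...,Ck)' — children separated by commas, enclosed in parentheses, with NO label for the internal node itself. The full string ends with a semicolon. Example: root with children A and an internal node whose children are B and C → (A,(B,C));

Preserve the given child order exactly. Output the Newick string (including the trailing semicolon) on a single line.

internal I4 with children ['I1', 'I3', 'N', 'E']
  internal I1 with children ['K', 'I0']
    leaf 'K' → 'K'
    internal I0 with children ['P', 'G', 'R', 'W']
      leaf 'P' → 'P'
      leaf 'G' → 'G'
      leaf 'R' → 'R'
      leaf 'W' → 'W'
    → '(P,G,R,W)'
  → '(K,(P,G,R,W))'
  internal I3 with children ['X', 'I2']
    leaf 'X' → 'X'
    internal I2 with children ['B', 'F', 'V', 'U']
      leaf 'B' → 'B'
      leaf 'F' → 'F'
      leaf 'V' → 'V'
      leaf 'U' → 'U'
    → '(B,F,V,U)'
  → '(X,(B,F,V,U))'
  leaf 'N' → 'N'
  leaf 'E' → 'E'
→ '((K,(P,G,R,W)),(X,(B,F,V,U)),N,E)'
Final: ((K,(P,G,R,W)),(X,(B,F,V,U)),N,E);

Answer: ((K,(P,G,R,W)),(X,(B,F,V,U)),N,E);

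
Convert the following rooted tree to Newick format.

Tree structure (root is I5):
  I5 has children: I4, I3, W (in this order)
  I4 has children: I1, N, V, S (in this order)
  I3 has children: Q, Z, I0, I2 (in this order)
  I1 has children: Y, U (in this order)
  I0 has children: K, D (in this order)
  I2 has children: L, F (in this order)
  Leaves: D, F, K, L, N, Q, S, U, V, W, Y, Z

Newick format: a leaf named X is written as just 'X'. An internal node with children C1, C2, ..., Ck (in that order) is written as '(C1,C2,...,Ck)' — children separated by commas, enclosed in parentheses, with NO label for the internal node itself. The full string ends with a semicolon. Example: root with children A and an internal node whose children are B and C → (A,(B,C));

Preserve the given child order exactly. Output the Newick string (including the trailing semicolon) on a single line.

internal I5 with children ['I4', 'I3', 'W']
  internal I4 with children ['I1', 'N', 'V', 'S']
    internal I1 with children ['Y', 'U']
      leaf 'Y' → 'Y'
      leaf 'U' → 'U'
    → '(Y,U)'
    leaf 'N' → 'N'
    leaf 'V' → 'V'
    leaf 'S' → 'S'
  → '((Y,U),N,V,S)'
  internal I3 with children ['Q', 'Z', 'I0', 'I2']
    leaf 'Q' → 'Q'
    leaf 'Z' → 'Z'
    internal I0 with children ['K', 'D']
      leaf 'K' → 'K'
      leaf 'D' → 'D'
    → '(K,D)'
    internal I2 with children ['L', 'F']
      leaf 'L' → 'L'
      leaf 'F' → 'F'
    → '(L,F)'
  → '(Q,Z,(K,D),(L,F))'
  leaf 'W' → 'W'
→ '(((Y,U),N,V,S),(Q,Z,(K,D),(L,F)),W)'
Final: (((Y,U),N,V,S),(Q,Z,(K,D),(L,F)),W);

Answer: (((Y,U),N,V,S),(Q,Z,(K,D),(L,F)),W);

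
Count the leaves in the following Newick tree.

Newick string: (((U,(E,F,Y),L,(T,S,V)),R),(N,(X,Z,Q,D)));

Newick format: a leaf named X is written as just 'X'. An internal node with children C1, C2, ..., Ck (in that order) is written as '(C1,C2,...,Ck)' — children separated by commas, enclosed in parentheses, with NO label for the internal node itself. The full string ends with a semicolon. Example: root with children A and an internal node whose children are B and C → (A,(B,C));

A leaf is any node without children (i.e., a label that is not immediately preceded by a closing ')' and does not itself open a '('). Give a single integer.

Answer: 14

Derivation:
Newick: (((U,(E,F,Y),L,(T,S,V)),R),(N,(X,Z,Q,D)));
Scan left-to-right; a leaf is any maximal label run not followed by '(':
  pos 3: leaf 'U' → count = 1
  pos 6: leaf 'E' → count = 2
  pos 8: leaf 'F' → count = 3
  pos 10: leaf 'Y' → count = 4
  pos 13: leaf 'L' → count = 5
  pos 16: leaf 'T' → count = 6
  pos 18: leaf 'S' → count = 7
  pos 20: leaf 'V' → count = 8
  pos 24: leaf 'R' → count = 9
  pos 28: leaf 'N' → count = 10
  pos 31: leaf 'X' → count = 11
  pos 33: leaf 'Z' → count = 12
  pos 35: leaf 'Q' → count = 13
  pos 37: leaf 'D' → count = 14
Total leaves: 14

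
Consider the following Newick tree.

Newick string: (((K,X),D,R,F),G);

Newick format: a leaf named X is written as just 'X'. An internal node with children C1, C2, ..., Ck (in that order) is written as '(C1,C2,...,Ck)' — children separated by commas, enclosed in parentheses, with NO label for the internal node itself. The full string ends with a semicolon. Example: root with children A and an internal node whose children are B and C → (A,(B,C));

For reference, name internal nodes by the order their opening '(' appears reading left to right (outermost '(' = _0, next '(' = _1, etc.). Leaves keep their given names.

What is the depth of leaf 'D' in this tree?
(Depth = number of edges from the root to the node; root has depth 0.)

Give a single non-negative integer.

Newick: (((K,X),D,R,F),G);
Naming internals by '(' encounter order: outermost '(' = _0, next = _1, ...
Query node: D
Path from root: _0 -> _1 -> D
Depth of D: 2 (number of edges from root)

Answer: 2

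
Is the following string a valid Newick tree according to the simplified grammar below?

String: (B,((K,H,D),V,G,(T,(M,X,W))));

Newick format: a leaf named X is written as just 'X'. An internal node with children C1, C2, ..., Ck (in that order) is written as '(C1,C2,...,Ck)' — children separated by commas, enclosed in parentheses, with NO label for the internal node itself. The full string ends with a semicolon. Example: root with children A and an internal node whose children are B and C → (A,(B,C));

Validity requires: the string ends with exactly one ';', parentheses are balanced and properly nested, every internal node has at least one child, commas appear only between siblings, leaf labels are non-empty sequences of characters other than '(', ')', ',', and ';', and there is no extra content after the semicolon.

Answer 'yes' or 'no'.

Answer: yes

Derivation:
Input: (B,((K,H,D),V,G,(T,(M,X,W))));
Paren balance: 5 '(' vs 5 ')' OK
Ends with single ';': True
Full parse: OK
Valid: True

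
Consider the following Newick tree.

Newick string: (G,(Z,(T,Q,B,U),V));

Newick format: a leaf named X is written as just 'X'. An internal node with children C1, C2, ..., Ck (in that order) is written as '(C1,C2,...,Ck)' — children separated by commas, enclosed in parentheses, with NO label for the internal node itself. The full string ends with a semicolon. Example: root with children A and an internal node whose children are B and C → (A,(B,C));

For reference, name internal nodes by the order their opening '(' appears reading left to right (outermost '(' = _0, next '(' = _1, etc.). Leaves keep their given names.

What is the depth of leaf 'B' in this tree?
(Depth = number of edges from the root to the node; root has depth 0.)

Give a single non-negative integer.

Answer: 3

Derivation:
Newick: (G,(Z,(T,Q,B,U),V));
Naming internals by '(' encounter order: outermost '(' = _0, next = _1, ...
Query node: B
Path from root: _0 -> _1 -> _2 -> B
Depth of B: 3 (number of edges from root)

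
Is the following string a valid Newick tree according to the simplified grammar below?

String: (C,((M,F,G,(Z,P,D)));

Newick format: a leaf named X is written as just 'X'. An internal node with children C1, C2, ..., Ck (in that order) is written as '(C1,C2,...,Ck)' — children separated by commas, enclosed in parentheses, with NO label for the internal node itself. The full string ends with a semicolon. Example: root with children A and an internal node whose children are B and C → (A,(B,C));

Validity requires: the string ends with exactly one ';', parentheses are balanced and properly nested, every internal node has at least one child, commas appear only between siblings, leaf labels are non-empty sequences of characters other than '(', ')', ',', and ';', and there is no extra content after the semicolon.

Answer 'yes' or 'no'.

Answer: no

Derivation:
Input: (C,((M,F,G,(Z,P,D)));
Paren balance: 4 '(' vs 3 ')' MISMATCH
Ends with single ';': True
Full parse: FAILS (expected , or ) at pos 20)
Valid: False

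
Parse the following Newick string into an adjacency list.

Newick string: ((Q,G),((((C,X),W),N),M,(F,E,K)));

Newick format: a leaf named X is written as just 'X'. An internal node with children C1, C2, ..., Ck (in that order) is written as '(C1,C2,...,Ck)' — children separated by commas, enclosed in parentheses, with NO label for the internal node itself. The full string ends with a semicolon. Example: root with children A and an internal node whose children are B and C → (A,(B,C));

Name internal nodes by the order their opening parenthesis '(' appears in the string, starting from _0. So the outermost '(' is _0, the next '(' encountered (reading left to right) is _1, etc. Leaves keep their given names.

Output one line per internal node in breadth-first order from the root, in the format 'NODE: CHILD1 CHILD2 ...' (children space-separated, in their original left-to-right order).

Input: ((Q,G),((((C,X),W),N),M,(F,E,K)));
Scanning left-to-right, naming '(' by encounter order:
  pos 0: '(' -> open internal node _0 (depth 1)
  pos 1: '(' -> open internal node _1 (depth 2)
  pos 5: ')' -> close internal node _1 (now at depth 1)
  pos 7: '(' -> open internal node _2 (depth 2)
  pos 8: '(' -> open internal node _3 (depth 3)
  pos 9: '(' -> open internal node _4 (depth 4)
  pos 10: '(' -> open internal node _5 (depth 5)
  pos 14: ')' -> close internal node _5 (now at depth 4)
  pos 17: ')' -> close internal node _4 (now at depth 3)
  pos 20: ')' -> close internal node _3 (now at depth 2)
  pos 24: '(' -> open internal node _6 (depth 3)
  pos 30: ')' -> close internal node _6 (now at depth 2)
  pos 31: ')' -> close internal node _2 (now at depth 1)
  pos 32: ')' -> close internal node _0 (now at depth 0)
Total internal nodes: 7
BFS adjacency from root:
  _0: _1 _2
  _1: Q G
  _2: _3 M _6
  _3: _4 N
  _6: F E K
  _4: _5 W
  _5: C X

Answer: _0: _1 _2
_1: Q G
_2: _3 M _6
_3: _4 N
_6: F E K
_4: _5 W
_5: C X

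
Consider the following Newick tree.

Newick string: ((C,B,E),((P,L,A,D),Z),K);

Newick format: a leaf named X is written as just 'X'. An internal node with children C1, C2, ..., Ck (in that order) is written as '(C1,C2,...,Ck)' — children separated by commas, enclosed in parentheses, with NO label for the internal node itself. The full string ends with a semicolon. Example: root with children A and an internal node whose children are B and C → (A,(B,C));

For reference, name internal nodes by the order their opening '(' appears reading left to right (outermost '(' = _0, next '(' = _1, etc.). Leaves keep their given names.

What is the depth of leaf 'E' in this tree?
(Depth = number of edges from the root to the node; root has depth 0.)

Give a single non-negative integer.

Newick: ((C,B,E),((P,L,A,D),Z),K);
Naming internals by '(' encounter order: outermost '(' = _0, next = _1, ...
Query node: E
Path from root: _0 -> _1 -> E
Depth of E: 2 (number of edges from root)

Answer: 2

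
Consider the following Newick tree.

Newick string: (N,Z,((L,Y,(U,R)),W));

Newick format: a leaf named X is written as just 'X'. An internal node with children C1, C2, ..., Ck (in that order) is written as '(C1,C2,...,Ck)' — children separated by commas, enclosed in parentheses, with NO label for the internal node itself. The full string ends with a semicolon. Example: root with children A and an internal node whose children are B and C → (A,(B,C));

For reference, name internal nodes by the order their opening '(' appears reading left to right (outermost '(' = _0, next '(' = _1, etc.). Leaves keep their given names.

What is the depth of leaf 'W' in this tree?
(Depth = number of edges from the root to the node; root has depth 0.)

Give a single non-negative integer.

Answer: 2

Derivation:
Newick: (N,Z,((L,Y,(U,R)),W));
Naming internals by '(' encounter order: outermost '(' = _0, next = _1, ...
Query node: W
Path from root: _0 -> _1 -> W
Depth of W: 2 (number of edges from root)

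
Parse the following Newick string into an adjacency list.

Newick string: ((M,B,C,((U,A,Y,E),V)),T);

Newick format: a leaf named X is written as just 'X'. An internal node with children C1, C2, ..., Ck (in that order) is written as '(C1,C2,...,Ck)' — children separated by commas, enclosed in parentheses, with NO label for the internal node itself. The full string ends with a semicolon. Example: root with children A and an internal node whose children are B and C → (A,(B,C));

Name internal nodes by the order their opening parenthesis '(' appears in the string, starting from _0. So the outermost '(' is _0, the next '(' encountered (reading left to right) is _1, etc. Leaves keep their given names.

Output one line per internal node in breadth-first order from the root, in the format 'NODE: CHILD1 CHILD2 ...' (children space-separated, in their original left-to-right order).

Input: ((M,B,C,((U,A,Y,E),V)),T);
Scanning left-to-right, naming '(' by encounter order:
  pos 0: '(' -> open internal node _0 (depth 1)
  pos 1: '(' -> open internal node _1 (depth 2)
  pos 8: '(' -> open internal node _2 (depth 3)
  pos 9: '(' -> open internal node _3 (depth 4)
  pos 17: ')' -> close internal node _3 (now at depth 3)
  pos 20: ')' -> close internal node _2 (now at depth 2)
  pos 21: ')' -> close internal node _1 (now at depth 1)
  pos 24: ')' -> close internal node _0 (now at depth 0)
Total internal nodes: 4
BFS adjacency from root:
  _0: _1 T
  _1: M B C _2
  _2: _3 V
  _3: U A Y E

Answer: _0: _1 T
_1: M B C _2
_2: _3 V
_3: U A Y E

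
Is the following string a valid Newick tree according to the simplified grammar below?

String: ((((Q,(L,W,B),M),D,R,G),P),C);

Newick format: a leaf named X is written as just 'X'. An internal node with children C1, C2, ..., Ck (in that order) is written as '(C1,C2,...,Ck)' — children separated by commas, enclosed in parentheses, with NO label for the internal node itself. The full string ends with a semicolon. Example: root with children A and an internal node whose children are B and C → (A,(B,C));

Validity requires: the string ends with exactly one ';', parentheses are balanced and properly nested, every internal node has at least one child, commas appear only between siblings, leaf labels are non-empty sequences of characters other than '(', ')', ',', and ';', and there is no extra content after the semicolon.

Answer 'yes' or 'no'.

Answer: yes

Derivation:
Input: ((((Q,(L,W,B),M),D,R,G),P),C);
Paren balance: 5 '(' vs 5 ')' OK
Ends with single ';': True
Full parse: OK
Valid: True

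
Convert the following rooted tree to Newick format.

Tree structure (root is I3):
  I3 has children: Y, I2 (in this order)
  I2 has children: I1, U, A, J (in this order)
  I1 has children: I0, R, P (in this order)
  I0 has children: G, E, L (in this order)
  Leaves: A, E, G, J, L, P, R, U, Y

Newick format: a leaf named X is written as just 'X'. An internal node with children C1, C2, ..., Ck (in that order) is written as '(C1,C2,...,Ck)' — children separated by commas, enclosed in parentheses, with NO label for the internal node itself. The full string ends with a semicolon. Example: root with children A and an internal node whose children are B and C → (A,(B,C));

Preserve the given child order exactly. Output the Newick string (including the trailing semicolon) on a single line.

Answer: (Y,(((G,E,L),R,P),U,A,J));

Derivation:
internal I3 with children ['Y', 'I2']
  leaf 'Y' → 'Y'
  internal I2 with children ['I1', 'U', 'A', 'J']
    internal I1 with children ['I0', 'R', 'P']
      internal I0 with children ['G', 'E', 'L']
        leaf 'G' → 'G'
        leaf 'E' → 'E'
        leaf 'L' → 'L'
      → '(G,E,L)'
      leaf 'R' → 'R'
      leaf 'P' → 'P'
    → '((G,E,L),R,P)'
    leaf 'U' → 'U'
    leaf 'A' → 'A'
    leaf 'J' → 'J'
  → '(((G,E,L),R,P),U,A,J)'
→ '(Y,(((G,E,L),R,P),U,A,J))'
Final: (Y,(((G,E,L),R,P),U,A,J));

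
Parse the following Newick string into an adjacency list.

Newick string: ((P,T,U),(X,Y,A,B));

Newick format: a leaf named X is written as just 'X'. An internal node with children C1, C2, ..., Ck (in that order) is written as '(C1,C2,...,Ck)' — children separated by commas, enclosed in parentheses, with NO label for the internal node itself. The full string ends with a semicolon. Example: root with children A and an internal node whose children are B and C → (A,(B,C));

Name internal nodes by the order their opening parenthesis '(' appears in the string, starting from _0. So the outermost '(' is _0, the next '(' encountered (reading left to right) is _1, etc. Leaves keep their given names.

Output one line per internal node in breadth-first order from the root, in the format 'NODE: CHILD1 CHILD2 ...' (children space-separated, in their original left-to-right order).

Input: ((P,T,U),(X,Y,A,B));
Scanning left-to-right, naming '(' by encounter order:
  pos 0: '(' -> open internal node _0 (depth 1)
  pos 1: '(' -> open internal node _1 (depth 2)
  pos 7: ')' -> close internal node _1 (now at depth 1)
  pos 9: '(' -> open internal node _2 (depth 2)
  pos 17: ')' -> close internal node _2 (now at depth 1)
  pos 18: ')' -> close internal node _0 (now at depth 0)
Total internal nodes: 3
BFS adjacency from root:
  _0: _1 _2
  _1: P T U
  _2: X Y A B

Answer: _0: _1 _2
_1: P T U
_2: X Y A B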